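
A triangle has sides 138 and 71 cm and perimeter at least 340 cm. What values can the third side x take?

Triangle inequality alone gives 67 < x < 209.
The perimeter condition gives x ≥ 340 − 138 − 71 = 131.
Intersecting the two: 131 ≤ x < 209.

131 ≤ x < 209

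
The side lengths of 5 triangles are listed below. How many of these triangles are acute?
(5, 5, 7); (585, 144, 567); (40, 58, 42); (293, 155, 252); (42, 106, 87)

(5,5,7): 5²+5² = 50 > 49 = 7² → acute
(585,144,567): 144²+567² = 342225 = 585² → right
(40,58,42): 40²+42² = 3364 = 58² → right
(293,155,252): 155²+252² = 87529 > 85849 = 293² → acute
(42,106,87): 42²+87² = 9333 < 11236 = 106² → obtuse
2 of the 5 are acute.

2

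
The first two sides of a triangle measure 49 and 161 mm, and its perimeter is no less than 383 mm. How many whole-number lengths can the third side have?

37

Triangle inequality: 112 < x < 210. Perimeter ≥ 383 gives x ≥ 383 − 49 − 161 = 173.
So 173 ≤ x < 210; integers 173 through 209: 37 values.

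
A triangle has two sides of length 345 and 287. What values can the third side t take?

58 < t < 632

By the triangle inequality, t must be less than 345 + 287 = 632 and greater than |345 − 287| = 58.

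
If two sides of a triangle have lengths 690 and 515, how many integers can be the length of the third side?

1029

The third side lies in the open interval (175, 1205).
Integers from 176 to 1204 inclusive: 1204 − 176 + 1 = 1029.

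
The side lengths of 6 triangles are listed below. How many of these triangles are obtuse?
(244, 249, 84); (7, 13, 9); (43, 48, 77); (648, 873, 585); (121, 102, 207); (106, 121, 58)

(244,249,84): 84²+244² = 66592 > 62001 = 249² → acute
(7,13,9): 7²+9² = 130 < 169 = 13² → obtuse
(43,48,77): 43²+48² = 4153 < 5929 = 77² → obtuse
(648,873,585): 585²+648² = 762129 = 873² → right
(121,102,207): 102²+121² = 25045 < 42849 = 207² → obtuse
(106,121,58): 58²+106² = 14600 < 14641 = 121² → obtuse
4 of the 6 are obtuse.

4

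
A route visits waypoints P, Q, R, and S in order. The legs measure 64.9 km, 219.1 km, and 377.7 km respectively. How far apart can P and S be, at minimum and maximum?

93.7 ≤ PS ≤ 661.7 km

The maximum is all hops collinear in one direction: 64.9 + 219.1 + 377.7 = 661.7.
The longest hop is 377.7; the others sum to 284.0. Folding the others back against it leaves at least 377.7 − 284.0 = 93.7.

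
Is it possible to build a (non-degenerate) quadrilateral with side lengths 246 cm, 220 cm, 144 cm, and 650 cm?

For a quadrilateral, each side must be shorter than the sum of the others.
Here the longest side is 650, but the remaining 3 sides sum to only 610.

No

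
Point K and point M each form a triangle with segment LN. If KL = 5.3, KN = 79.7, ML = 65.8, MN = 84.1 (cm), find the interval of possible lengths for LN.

From triangle KLN: |5.3 − 79.7| < LN < 5.3 + 79.7, i.e. 74.4 < LN < 85.0.
From triangle MLN: 18.3 < LN < 149.9.
Both must hold, so LN lies in the intersection.

74.4 < LN < 85.0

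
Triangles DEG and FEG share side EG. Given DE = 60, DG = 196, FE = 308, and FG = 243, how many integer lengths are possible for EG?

From triangle DEG: 136 < EG < 256.
From triangle FEG: 65 < EG < 551.
Intersection: 136 < EG < 256, so integers 137 through 255: 119 values.

119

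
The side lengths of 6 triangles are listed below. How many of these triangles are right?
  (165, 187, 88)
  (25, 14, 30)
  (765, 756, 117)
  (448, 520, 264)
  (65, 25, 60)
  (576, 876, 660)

(165,187,88): 88²+165² = 34969 = 187² → right
(25,14,30): 14²+25² = 821 < 900 = 30² → obtuse
(765,756,117): 117²+756² = 585225 = 765² → right
(448,520,264): 264²+448² = 270400 = 520² → right
(65,25,60): 25²+60² = 4225 = 65² → right
(576,876,660): 576²+660² = 767376 = 876² → right
5 of the 6 are right.

5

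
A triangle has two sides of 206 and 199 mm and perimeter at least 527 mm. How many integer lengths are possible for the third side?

Triangle inequality: 7 < x < 405. Perimeter ≥ 527 gives x ≥ 527 − 206 − 199 = 122.
So 122 ≤ x < 405; integers 122 through 404: 283 values.

283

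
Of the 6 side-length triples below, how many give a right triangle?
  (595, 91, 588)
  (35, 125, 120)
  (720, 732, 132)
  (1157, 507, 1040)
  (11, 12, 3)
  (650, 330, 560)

5

(595,91,588): 91²+588² = 354025 = 595² → right
(35,125,120): 35²+120² = 15625 = 125² → right
(720,732,132): 132²+720² = 535824 = 732² → right
(1157,507,1040): 507²+1040² = 1338649 = 1157² → right
(11,12,3): 3²+11² = 130 < 144 = 12² → obtuse
(650,330,560): 330²+560² = 422500 = 650² → right
5 of the 6 are right.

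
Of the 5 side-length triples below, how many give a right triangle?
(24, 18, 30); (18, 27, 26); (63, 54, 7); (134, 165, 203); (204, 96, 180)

(24,18,30): 18²+24² = 900 = 30² → right
(18,27,26): 18²+26² = 1000 > 729 = 27² → acute
(63,54,7): 7+54 ≤ 63, not a triangle
(134,165,203): 134²+165² = 45181 > 41209 = 203² → acute
(204,96,180): 96²+180² = 41616 = 204² → right
2 of the 5 are right.

2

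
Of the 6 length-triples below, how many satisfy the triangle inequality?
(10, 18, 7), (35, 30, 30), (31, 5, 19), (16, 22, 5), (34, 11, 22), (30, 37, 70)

(7,10,18): 7+10 ≤ 18 → not valid
(30,30,35): 30+30 > 35 → valid
(5,19,31): 5+19 ≤ 31 → not valid
(5,16,22): 5+16 ≤ 22 → not valid
(11,22,34): 11+22 ≤ 34 → not valid
(30,37,70): 30+37 ≤ 70 → not valid
1 of the 6 triples forms a triangle.

1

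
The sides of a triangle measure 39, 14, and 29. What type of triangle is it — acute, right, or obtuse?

Compare the square of the longest side to the sum of squares of the other two: 14² + 29² = 1037 < 1521 = 39².

obtuse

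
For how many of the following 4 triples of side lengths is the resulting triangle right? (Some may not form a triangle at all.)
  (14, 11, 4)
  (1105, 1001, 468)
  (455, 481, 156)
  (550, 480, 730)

3

(14,11,4): 4²+11² = 137 < 196 = 14² → obtuse
(1105,1001,468): 468²+1001² = 1221025 = 1105² → right
(455,481,156): 156²+455² = 231361 = 481² → right
(550,480,730): 480²+550² = 532900 = 730² → right
3 of the 4 are right.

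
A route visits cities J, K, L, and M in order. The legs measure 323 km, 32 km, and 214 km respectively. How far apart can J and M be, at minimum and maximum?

77 ≤ JM ≤ 569 km

The maximum is all hops collinear in one direction: 323 + 32 + 214 = 569.
The longest hop is 323; the others sum to 246. Folding the others back against it leaves at least 323 − 246 = 77.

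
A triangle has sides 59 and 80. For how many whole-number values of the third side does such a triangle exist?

The third side lies in the open interval (21, 139).
Integers from 22 to 138 inclusive: 138 − 22 + 1 = 117.

117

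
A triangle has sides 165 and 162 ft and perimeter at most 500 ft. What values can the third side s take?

3 < s ≤ 173 ft

Triangle inequality alone gives 3 < s < 327.
The perimeter condition gives s ≤ 500 − 165 − 162 = 173.
Intersecting the two: 3 < s ≤ 173.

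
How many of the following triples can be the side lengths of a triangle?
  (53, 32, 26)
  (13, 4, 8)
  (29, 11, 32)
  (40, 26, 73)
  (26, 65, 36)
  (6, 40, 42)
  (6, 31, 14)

3

(26,32,53): 26+32 > 53 → valid
(4,8,13): 4+8 ≤ 13 → not valid
(11,29,32): 11+29 > 32 → valid
(26,40,73): 26+40 ≤ 73 → not valid
(26,36,65): 26+36 ≤ 65 → not valid
(6,40,42): 6+40 > 42 → valid
(6,14,31): 6+14 ≤ 31 → not valid
3 of the 7 triples form a triangle.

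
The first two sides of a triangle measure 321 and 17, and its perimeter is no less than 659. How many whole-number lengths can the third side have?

17

Triangle inequality: 304 < x < 338. Perimeter ≥ 659 gives x ≥ 659 − 321 − 17 = 321.
So 321 ≤ x < 338; integers 321 through 337: 17 values.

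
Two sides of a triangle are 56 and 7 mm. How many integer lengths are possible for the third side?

The third side lies in the open interval (49, 63).
Integers from 50 to 62 inclusive: 62 − 50 + 1 = 13.

13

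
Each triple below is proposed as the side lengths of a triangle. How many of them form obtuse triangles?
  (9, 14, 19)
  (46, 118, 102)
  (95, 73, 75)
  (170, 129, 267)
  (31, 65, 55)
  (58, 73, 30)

5

(9,14,19): 9²+14² = 277 < 361 = 19² → obtuse
(46,118,102): 46²+102² = 12520 < 13924 = 118² → obtuse
(95,73,75): 73²+75² = 10954 > 9025 = 95² → acute
(170,129,267): 129²+170² = 45541 < 71289 = 267² → obtuse
(31,65,55): 31²+55² = 3986 < 4225 = 65² → obtuse
(58,73,30): 30²+58² = 4264 < 5329 = 73² → obtuse
5 of the 6 are obtuse.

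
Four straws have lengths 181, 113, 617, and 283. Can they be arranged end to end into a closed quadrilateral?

For a quadrilateral, each side must be shorter than the sum of the others.
Here the longest side is 617, but the remaining 3 sides sum to only 577.

No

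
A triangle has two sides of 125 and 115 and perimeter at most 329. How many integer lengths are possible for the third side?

79

Triangle inequality: 10 < x < 240. Perimeter ≤ 329 gives x ≤ 329 − 125 − 115 = 89.
So 10 < x ≤ 89; integers 11 through 89: 79 values.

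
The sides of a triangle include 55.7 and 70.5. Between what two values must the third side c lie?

14.8 < c < 126.2

By the triangle inequality, c must be less than 55.7 + 70.5 = 126.2 and greater than |55.7 − 70.5| = 14.8.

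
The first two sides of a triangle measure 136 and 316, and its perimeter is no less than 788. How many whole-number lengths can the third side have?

116

Triangle inequality: 180 < x < 452. Perimeter ≥ 788 gives x ≥ 788 − 136 − 316 = 336.
So 336 ≤ x < 452; integers 336 through 451: 116 values.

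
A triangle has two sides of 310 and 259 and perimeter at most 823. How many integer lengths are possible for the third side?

Triangle inequality: 51 < x < 569. Perimeter ≤ 823 gives x ≤ 823 − 310 − 259 = 254.
So 51 < x ≤ 254; integers 52 through 254: 203 values.

203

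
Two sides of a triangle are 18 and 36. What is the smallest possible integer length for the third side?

19

The third side must be strictly greater than |18 − 36| = 18.
The smallest integer above 18 is 19.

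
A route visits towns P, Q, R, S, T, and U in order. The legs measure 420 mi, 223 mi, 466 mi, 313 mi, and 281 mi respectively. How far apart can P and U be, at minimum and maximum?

The maximum is all hops collinear in one direction: 420 + 223 + 466 + 313 + 281 = 1703.
The longest hop is 466; the others sum to 1237. Since 466 ≤ 1237, the path can fold back on itself completely, so the minimum distance is 0.

0 ≤ PU ≤ 1703 mi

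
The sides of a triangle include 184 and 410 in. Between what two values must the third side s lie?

By the triangle inequality, s must be less than 184 + 410 = 594 and greater than |184 − 410| = 226.

226 < s < 594 (in)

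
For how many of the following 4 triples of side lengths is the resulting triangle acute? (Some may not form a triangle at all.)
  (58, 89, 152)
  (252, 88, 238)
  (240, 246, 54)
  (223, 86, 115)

(58,89,152): 58+89 ≤ 152, not a triangle
(252,88,238): 88²+238² = 64388 > 63504 = 252² → acute
(240,246,54): 54²+240² = 60516 = 246² → right
(223,86,115): 86+115 ≤ 223, not a triangle
1 of the 4 is acute.

1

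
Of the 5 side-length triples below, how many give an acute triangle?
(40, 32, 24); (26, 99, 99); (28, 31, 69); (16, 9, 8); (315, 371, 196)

(40,32,24): 24²+32² = 1600 = 40² → right
(26,99,99): 26²+99² = 10477 > 9801 = 99² → acute
(28,31,69): 28+31 ≤ 69, not a triangle
(16,9,8): 8²+9² = 145 < 256 = 16² → obtuse
(315,371,196): 196²+315² = 137641 = 371² → right
1 of the 5 is acute.

1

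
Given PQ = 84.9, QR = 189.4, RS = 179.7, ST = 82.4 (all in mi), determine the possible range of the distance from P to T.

0 ≤ PT ≤ 536.4 mi

The maximum is all hops collinear in one direction: 84.9 + 189.4 + 179.7 + 82.4 = 536.4.
The longest hop is 189.4; the others sum to 347.0. Since 189.4 ≤ 347.0, the path can fold back on itself completely, so the minimum distance is 0.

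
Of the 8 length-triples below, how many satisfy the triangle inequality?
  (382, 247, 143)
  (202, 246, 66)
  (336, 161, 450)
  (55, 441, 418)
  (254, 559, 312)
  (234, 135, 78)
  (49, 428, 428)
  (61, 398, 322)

6

(143,247,382): 143+247 > 382 → valid
(66,202,246): 66+202 > 246 → valid
(161,336,450): 161+336 > 450 → valid
(55,418,441): 55+418 > 441 → valid
(254,312,559): 254+312 > 559 → valid
(78,135,234): 78+135 ≤ 234 → not valid
(49,428,428): 49+428 > 428 → valid
(61,322,398): 61+322 ≤ 398 → not valid
6 of the 8 triples form a triangle.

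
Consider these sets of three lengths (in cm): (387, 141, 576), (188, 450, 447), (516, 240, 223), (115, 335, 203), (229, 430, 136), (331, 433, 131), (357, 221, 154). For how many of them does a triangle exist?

3

(141,387,576): 141+387 ≤ 576 → not valid
(188,447,450): 188+447 > 450 → valid
(223,240,516): 223+240 ≤ 516 → not valid
(115,203,335): 115+203 ≤ 335 → not valid
(136,229,430): 136+229 ≤ 430 → not valid
(131,331,433): 131+331 > 433 → valid
(154,221,357): 154+221 > 357 → valid
3 of the 7 triples form a triangle.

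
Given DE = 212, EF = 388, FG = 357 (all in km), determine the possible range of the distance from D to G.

0 ≤ DG ≤ 957 km

The maximum is all hops collinear in one direction: 212 + 388 + 357 = 957.
The longest hop is 388; the others sum to 569. Since 388 ≤ 569, the path can fold back on itself completely, so the minimum distance is 0.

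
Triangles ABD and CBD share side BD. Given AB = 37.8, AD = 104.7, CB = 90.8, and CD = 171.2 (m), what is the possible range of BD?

From triangle ABD: |37.8 − 104.7| < BD < 37.8 + 104.7, i.e. 66.9 < BD < 142.5.
From triangle CBD: 80.4 < BD < 262.0.
Both must hold, so BD lies in the intersection.

80.4 < BD < 142.5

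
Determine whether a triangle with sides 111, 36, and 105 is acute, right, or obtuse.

Compare the square of the longest side to the sum of squares of the other two: 36² + 105² = 12321 = 111².

right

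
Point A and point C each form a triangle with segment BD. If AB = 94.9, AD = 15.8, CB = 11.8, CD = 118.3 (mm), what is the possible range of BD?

106.5 < BD < 110.7

From triangle ABD: |94.9 − 15.8| < BD < 94.9 + 15.8, i.e. 79.1 < BD < 110.7.
From triangle CBD: 106.5 < BD < 130.1.
Both must hold, so BD lies in the intersection.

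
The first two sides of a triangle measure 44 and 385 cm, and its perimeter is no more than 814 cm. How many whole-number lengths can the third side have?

Triangle inequality: 341 < x < 429. Perimeter ≤ 814 gives x ≤ 814 − 44 − 385 = 385.
So 341 < x ≤ 385; integers 342 through 385: 44 values.

44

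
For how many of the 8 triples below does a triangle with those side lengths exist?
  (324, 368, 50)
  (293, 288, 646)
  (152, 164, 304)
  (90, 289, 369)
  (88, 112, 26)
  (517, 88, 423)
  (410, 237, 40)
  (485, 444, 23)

(50,324,368): 50+324 > 368 → valid
(288,293,646): 288+293 ≤ 646 → not valid
(152,164,304): 152+164 > 304 → valid
(90,289,369): 90+289 > 369 → valid
(26,88,112): 26+88 > 112 → valid
(88,423,517): 88+423 ≤ 517 → not valid
(40,237,410): 40+237 ≤ 410 → not valid
(23,444,485): 23+444 ≤ 485 → not valid
4 of the 8 triples form a triangle.

4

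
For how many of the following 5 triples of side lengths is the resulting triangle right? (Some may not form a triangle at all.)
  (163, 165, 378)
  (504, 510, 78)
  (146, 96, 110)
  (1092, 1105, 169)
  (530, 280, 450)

(163,165,378): 163+165 ≤ 378, not a triangle
(504,510,78): 78²+504² = 260100 = 510² → right
(146,96,110): 96²+110² = 21316 = 146² → right
(1092,1105,169): 169²+1092² = 1221025 = 1105² → right
(530,280,450): 280²+450² = 280900 = 530² → right
4 of the 5 are right.

4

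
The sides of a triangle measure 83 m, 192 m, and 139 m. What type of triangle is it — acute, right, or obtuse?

obtuse

Compare the square of the longest side to the sum of squares of the other two: 83² + 139² = 26210 < 36864 = 192².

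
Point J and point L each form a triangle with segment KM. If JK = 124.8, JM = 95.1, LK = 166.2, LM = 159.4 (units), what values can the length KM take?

29.7 < KM < 219.9

From triangle JKM: |124.8 − 95.1| < KM < 124.8 + 95.1, i.e. 29.7 < KM < 219.9.
From triangle LKM: 6.8 < KM < 325.6.
Both must hold, so KM lies in the intersection.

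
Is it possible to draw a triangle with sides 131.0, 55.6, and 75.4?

The two shorter sides sum to 131.0, exactly equal to the longest side 131.0.
That gives only a degenerate (flat) triangle — the inequality must be strict.

No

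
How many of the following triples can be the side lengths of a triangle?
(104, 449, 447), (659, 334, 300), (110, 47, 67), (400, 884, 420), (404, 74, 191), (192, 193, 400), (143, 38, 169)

3

(104,447,449): 104+447 > 449 → valid
(300,334,659): 300+334 ≤ 659 → not valid
(47,67,110): 47+67 > 110 → valid
(400,420,884): 400+420 ≤ 884 → not valid
(74,191,404): 74+191 ≤ 404 → not valid
(192,193,400): 192+193 ≤ 400 → not valid
(38,143,169): 38+143 > 169 → valid
3 of the 7 triples form a triangle.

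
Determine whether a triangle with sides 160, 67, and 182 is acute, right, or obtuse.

Compare the square of the longest side to the sum of squares of the other two: 67² + 160² = 30089 < 33124 = 182².

obtuse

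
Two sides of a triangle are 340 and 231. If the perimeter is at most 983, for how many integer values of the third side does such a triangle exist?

303

Triangle inequality: 109 < x < 571. Perimeter ≤ 983 gives x ≤ 983 − 340 − 231 = 412.
So 109 < x ≤ 412; integers 110 through 412: 303 values.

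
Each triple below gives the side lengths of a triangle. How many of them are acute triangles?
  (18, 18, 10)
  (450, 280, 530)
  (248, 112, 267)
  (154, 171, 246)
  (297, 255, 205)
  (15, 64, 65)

(18,18,10): 10²+18² = 424 > 324 = 18² → acute
(450,280,530): 280²+450² = 280900 = 530² → right
(248,112,267): 112²+248² = 74048 > 71289 = 267² → acute
(154,171,246): 154²+171² = 52957 < 60516 = 246² → obtuse
(297,255,205): 205²+255² = 107050 > 88209 = 297² → acute
(15,64,65): 15²+64² = 4321 > 4225 = 65² → acute
4 of the 6 are acute.

4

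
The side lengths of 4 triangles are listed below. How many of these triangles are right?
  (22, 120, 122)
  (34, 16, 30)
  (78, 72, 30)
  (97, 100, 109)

(22,120,122): 22²+120² = 14884 = 122² → right
(34,16,30): 16²+30² = 1156 = 34² → right
(78,72,30): 30²+72² = 6084 = 78² → right
(97,100,109): 97²+100² = 19409 > 11881 = 109² → acute
3 of the 4 are right.

3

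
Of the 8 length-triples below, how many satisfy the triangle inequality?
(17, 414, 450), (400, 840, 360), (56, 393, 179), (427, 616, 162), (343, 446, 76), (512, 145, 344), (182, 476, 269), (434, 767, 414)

1

(17,414,450): 17+414 ≤ 450 → not valid
(360,400,840): 360+400 ≤ 840 → not valid
(56,179,393): 56+179 ≤ 393 → not valid
(162,427,616): 162+427 ≤ 616 → not valid
(76,343,446): 76+343 ≤ 446 → not valid
(145,344,512): 145+344 ≤ 512 → not valid
(182,269,476): 182+269 ≤ 476 → not valid
(414,434,767): 414+434 > 767 → valid
1 of the 8 triples forms a triangle.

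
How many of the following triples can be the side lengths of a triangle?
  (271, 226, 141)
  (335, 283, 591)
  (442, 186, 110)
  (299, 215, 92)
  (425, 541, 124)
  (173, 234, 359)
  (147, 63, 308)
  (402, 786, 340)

(141,226,271): 141+226 > 271 → valid
(283,335,591): 283+335 > 591 → valid
(110,186,442): 110+186 ≤ 442 → not valid
(92,215,299): 92+215 > 299 → valid
(124,425,541): 124+425 > 541 → valid
(173,234,359): 173+234 > 359 → valid
(63,147,308): 63+147 ≤ 308 → not valid
(340,402,786): 340+402 ≤ 786 → not valid
5 of the 8 triples form a triangle.

5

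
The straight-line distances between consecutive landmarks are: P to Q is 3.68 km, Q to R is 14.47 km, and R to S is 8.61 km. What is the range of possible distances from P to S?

2.18 ≤ PS ≤ 26.76 km

The maximum is all hops collinear in one direction: 3.68 + 14.47 + 8.61 = 26.76.
The longest hop is 14.47; the others sum to 12.29. Folding the others back against it leaves at least 14.47 − 12.29 = 2.18.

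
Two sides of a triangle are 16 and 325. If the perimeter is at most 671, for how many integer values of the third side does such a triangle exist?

21

Triangle inequality: 309 < x < 341. Perimeter ≤ 671 gives x ≤ 671 − 16 − 325 = 330.
So 309 < x ≤ 330; integers 310 through 330: 21 values.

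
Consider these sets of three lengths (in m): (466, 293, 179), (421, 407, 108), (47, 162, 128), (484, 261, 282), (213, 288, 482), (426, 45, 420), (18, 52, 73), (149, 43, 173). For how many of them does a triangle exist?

7

(179,293,466): 179+293 > 466 → valid
(108,407,421): 108+407 > 421 → valid
(47,128,162): 47+128 > 162 → valid
(261,282,484): 261+282 > 484 → valid
(213,288,482): 213+288 > 482 → valid
(45,420,426): 45+420 > 426 → valid
(18,52,73): 18+52 ≤ 73 → not valid
(43,149,173): 43+149 > 173 → valid
7 of the 8 triples form a triangle.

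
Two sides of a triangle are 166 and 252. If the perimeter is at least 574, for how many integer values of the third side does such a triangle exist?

Triangle inequality: 86 < x < 418. Perimeter ≥ 574 gives x ≥ 574 − 166 − 252 = 156.
So 156 ≤ x < 418; integers 156 through 417: 262 values.

262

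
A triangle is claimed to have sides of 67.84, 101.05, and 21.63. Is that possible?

No

The longest side is 101.05, but the other two sum to only 89.47.
89.47 < 101.05, so the triangle inequality fails.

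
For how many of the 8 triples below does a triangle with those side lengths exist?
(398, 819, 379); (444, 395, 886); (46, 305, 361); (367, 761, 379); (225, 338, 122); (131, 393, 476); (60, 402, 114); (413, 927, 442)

2

(379,398,819): 379+398 ≤ 819 → not valid
(395,444,886): 395+444 ≤ 886 → not valid
(46,305,361): 46+305 ≤ 361 → not valid
(367,379,761): 367+379 ≤ 761 → not valid
(122,225,338): 122+225 > 338 → valid
(131,393,476): 131+393 > 476 → valid
(60,114,402): 60+114 ≤ 402 → not valid
(413,442,927): 413+442 ≤ 927 → not valid
2 of the 8 triples form a triangle.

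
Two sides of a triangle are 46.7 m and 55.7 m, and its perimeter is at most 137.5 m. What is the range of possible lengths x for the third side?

Triangle inequality alone gives 9.0 < x < 102.4.
The perimeter condition gives x ≤ 137.5 − 46.7 − 55.7 = 35.1.
Intersecting the two: 9.0 < x ≤ 35.1.

9.0 < x ≤ 35.1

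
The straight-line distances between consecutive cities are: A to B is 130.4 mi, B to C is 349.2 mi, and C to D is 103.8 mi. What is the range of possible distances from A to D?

The maximum is all hops collinear in one direction: 130.4 + 349.2 + 103.8 = 583.4.
The longest hop is 349.2; the others sum to 234.2. Folding the others back against it leaves at least 349.2 − 234.2 = 115.0.

115.0 ≤ AD ≤ 583.4 mi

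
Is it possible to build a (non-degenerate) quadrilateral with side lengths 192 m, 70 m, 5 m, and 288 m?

No

For a quadrilateral, each side must be shorter than the sum of the others.
Here the longest side is 288, but the remaining 3 sides sum to only 267.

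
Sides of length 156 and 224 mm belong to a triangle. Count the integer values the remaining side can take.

The third side lies in the open interval (68, 380).
Integers from 69 to 379 inclusive: 379 − 69 + 1 = 311.

311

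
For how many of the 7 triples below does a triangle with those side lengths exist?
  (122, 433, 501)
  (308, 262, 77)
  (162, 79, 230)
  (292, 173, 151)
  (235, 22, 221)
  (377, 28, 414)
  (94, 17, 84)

6

(122,433,501): 122+433 > 501 → valid
(77,262,308): 77+262 > 308 → valid
(79,162,230): 79+162 > 230 → valid
(151,173,292): 151+173 > 292 → valid
(22,221,235): 22+221 > 235 → valid
(28,377,414): 28+377 ≤ 414 → not valid
(17,84,94): 17+84 > 94 → valid
6 of the 7 triples form a triangle.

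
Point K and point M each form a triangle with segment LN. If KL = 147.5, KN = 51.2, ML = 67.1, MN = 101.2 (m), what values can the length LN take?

From triangle KLN: |147.5 − 51.2| < LN < 147.5 + 51.2, i.e. 96.3 < LN < 198.7.
From triangle MLN: 34.1 < LN < 168.3.
Both must hold, so LN lies in the intersection.

96.3 < LN < 168.3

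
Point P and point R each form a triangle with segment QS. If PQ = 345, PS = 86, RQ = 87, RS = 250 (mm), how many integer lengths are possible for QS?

From triangle PQS: 259 < QS < 431.
From triangle RQS: 163 < QS < 337.
Intersection: 259 < QS < 337, so integers 260 through 336: 77 values.

77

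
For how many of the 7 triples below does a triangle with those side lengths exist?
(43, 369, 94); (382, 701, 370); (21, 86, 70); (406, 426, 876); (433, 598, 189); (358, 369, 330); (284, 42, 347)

(43,94,369): 43+94 ≤ 369 → not valid
(370,382,701): 370+382 > 701 → valid
(21,70,86): 21+70 > 86 → valid
(406,426,876): 406+426 ≤ 876 → not valid
(189,433,598): 189+433 > 598 → valid
(330,358,369): 330+358 > 369 → valid
(42,284,347): 42+284 ≤ 347 → not valid
4 of the 7 triples form a triangle.

4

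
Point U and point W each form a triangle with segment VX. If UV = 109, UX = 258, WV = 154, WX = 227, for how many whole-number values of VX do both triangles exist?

From triangle UVX: 149 < VX < 367.
From triangle WVX: 73 < VX < 381.
Intersection: 149 < VX < 367, so integers 150 through 366: 217 values.

217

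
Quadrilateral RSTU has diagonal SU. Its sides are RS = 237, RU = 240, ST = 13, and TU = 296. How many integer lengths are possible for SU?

25

From triangle RSU: 3 < SU < 477.
From triangle TSU: 283 < SU < 309.
Intersection: 283 < SU < 309, so integers 284 through 308: 25 values.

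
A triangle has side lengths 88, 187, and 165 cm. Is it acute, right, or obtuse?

right

Compare the square of the longest side to the sum of squares of the other two: 88² + 165² = 34969 = 187².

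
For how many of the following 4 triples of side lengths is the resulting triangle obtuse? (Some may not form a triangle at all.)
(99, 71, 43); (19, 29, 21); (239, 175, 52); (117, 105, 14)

3

(99,71,43): 43²+71² = 6890 < 9801 = 99² → obtuse
(19,29,21): 19²+21² = 802 < 841 = 29² → obtuse
(239,175,52): 52+175 ≤ 239, not a triangle
(117,105,14): 14²+105² = 11221 < 13689 = 117² → obtuse
3 of the 4 are obtuse.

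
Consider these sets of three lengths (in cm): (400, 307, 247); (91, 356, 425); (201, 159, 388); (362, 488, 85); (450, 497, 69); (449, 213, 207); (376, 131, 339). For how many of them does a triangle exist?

(247,307,400): 247+307 > 400 → valid
(91,356,425): 91+356 > 425 → valid
(159,201,388): 159+201 ≤ 388 → not valid
(85,362,488): 85+362 ≤ 488 → not valid
(69,450,497): 69+450 > 497 → valid
(207,213,449): 207+213 ≤ 449 → not valid
(131,339,376): 131+339 > 376 → valid
4 of the 7 triples form a triangle.

4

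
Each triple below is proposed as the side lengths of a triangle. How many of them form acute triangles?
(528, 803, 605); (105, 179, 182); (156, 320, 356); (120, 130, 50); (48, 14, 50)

(528,803,605): 528²+605² = 644809 = 803² → right
(105,179,182): 105²+179² = 43066 > 33124 = 182² → acute
(156,320,356): 156²+320² = 126736 = 356² → right
(120,130,50): 50²+120² = 16900 = 130² → right
(48,14,50): 14²+48² = 2500 = 50² → right
1 of the 5 is acute.

1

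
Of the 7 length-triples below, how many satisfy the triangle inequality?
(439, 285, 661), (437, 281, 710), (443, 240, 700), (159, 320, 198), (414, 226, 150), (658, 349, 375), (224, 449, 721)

(285,439,661): 285+439 > 661 → valid
(281,437,710): 281+437 > 710 → valid
(240,443,700): 240+443 ≤ 700 → not valid
(159,198,320): 159+198 > 320 → valid
(150,226,414): 150+226 ≤ 414 → not valid
(349,375,658): 349+375 > 658 → valid
(224,449,721): 224+449 ≤ 721 → not valid
4 of the 7 triples form a triangle.

4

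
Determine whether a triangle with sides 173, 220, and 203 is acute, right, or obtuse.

acute

Compare the square of the longest side to the sum of squares of the other two: 173² + 203² = 71138 > 48400 = 220².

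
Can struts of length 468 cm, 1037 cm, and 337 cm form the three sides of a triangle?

No

The longest side is 1037, but the other two sum to only 805.
805 < 1037, so the triangle inequality fails.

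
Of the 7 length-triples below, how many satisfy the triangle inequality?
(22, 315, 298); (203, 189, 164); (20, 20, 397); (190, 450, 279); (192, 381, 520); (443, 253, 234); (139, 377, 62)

(22,298,315): 22+298 > 315 → valid
(164,189,203): 164+189 > 203 → valid
(20,20,397): 20+20 ≤ 397 → not valid
(190,279,450): 190+279 > 450 → valid
(192,381,520): 192+381 > 520 → valid
(234,253,443): 234+253 > 443 → valid
(62,139,377): 62+139 ≤ 377 → not valid
5 of the 7 triples form a triangle.

5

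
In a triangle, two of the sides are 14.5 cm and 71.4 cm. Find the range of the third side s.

By the triangle inequality, s must be less than 14.5 + 71.4 = 85.9 and greater than |14.5 − 71.4| = 56.9.

56.9 < s < 85.9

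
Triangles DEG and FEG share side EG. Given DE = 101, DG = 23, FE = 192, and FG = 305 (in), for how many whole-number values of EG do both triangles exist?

From triangle DEG: 78 < EG < 124.
From triangle FEG: 113 < EG < 497.
Intersection: 113 < EG < 124, so integers 114 through 123: 10 values.

10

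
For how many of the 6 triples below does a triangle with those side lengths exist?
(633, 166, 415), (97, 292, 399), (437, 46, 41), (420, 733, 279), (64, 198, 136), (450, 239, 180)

(166,415,633): 166+415 ≤ 633 → not valid
(97,292,399): 97+292 ≤ 399 → not valid
(41,46,437): 41+46 ≤ 437 → not valid
(279,420,733): 279+420 ≤ 733 → not valid
(64,136,198): 64+136 > 198 → valid
(180,239,450): 180+239 ≤ 450 → not valid
1 of the 6 triples forms a triangle.

1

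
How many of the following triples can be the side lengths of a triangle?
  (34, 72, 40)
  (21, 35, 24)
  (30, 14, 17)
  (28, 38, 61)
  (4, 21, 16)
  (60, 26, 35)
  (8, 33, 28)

(34,40,72): 34+40 > 72 → valid
(21,24,35): 21+24 > 35 → valid
(14,17,30): 14+17 > 30 → valid
(28,38,61): 28+38 > 61 → valid
(4,16,21): 4+16 ≤ 21 → not valid
(26,35,60): 26+35 > 60 → valid
(8,28,33): 8+28 > 33 → valid
6 of the 7 triples form a triangle.

6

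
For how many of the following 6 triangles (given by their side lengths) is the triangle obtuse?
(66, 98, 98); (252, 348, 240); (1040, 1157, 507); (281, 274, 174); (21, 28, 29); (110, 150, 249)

(66,98,98): 66²+98² = 13960 > 9604 = 98² → acute
(252,348,240): 240²+252² = 121104 = 348² → right
(1040,1157,507): 507²+1040² = 1338649 = 1157² → right
(281,274,174): 174²+274² = 105352 > 78961 = 281² → acute
(21,28,29): 21²+28² = 1225 > 841 = 29² → acute
(110,150,249): 110²+150² = 34600 < 62001 = 249² → obtuse
1 of the 6 is obtuse.

1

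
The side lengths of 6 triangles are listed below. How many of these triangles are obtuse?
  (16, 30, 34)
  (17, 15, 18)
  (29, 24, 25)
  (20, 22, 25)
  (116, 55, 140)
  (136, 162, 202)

1

(16,30,34): 16²+30² = 1156 = 34² → right
(17,15,18): 15²+17² = 514 > 324 = 18² → acute
(29,24,25): 24²+25² = 1201 > 841 = 29² → acute
(20,22,25): 20²+22² = 884 > 625 = 25² → acute
(116,55,140): 55²+116² = 16481 < 19600 = 140² → obtuse
(136,162,202): 136²+162² = 44740 > 40804 = 202² → acute
1 of the 6 is obtuse.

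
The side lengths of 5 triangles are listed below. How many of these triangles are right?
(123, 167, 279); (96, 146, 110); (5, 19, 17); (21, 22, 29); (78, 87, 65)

1

(123,167,279): 123²+167² = 43018 < 77841 = 279² → obtuse
(96,146,110): 96²+110² = 21316 = 146² → right
(5,19,17): 5²+17² = 314 < 361 = 19² → obtuse
(21,22,29): 21²+22² = 925 > 841 = 29² → acute
(78,87,65): 65²+78² = 10309 > 7569 = 87² → acute
1 of the 5 is right.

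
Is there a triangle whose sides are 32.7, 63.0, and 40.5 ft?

Yes

The longest side is 63.0, and the other two sum to 73.2.
Since 73.2 > 63.0, the triangle inequality holds.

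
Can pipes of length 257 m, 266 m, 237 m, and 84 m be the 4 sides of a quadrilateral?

A quadrilateral exists iff every side is shorter than the sum of the others — equivalently, the longest side is less than the sum of the rest.
Longest side 266 < 578 (sum of the remaining 3), so yes.

Yes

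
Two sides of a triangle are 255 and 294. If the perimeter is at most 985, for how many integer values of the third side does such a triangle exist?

Triangle inequality: 39 < x < 549. Perimeter ≤ 985 gives x ≤ 985 − 255 − 294 = 436.
So 39 < x ≤ 436; integers 40 through 436: 397 values.

397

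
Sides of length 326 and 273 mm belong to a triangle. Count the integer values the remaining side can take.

545

The third side lies in the open interval (53, 599).
Integers from 54 to 598 inclusive: 598 − 54 + 1 = 545.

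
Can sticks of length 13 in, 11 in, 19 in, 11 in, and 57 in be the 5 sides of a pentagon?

For a pentagon, each side must be shorter than the sum of the others.
Here the longest side is 57, but the remaining 4 sides sum to only 54.

No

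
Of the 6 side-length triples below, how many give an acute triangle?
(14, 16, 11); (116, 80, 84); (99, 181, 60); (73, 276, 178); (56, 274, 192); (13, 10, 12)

2

(14,16,11): 11²+14² = 317 > 256 = 16² → acute
(116,80,84): 80²+84² = 13456 = 116² → right
(99,181,60): 60+99 ≤ 181, not a triangle
(73,276,178): 73+178 ≤ 276, not a triangle
(56,274,192): 56+192 ≤ 274, not a triangle
(13,10,12): 10²+12² = 244 > 169 = 13² → acute
2 of the 6 are acute.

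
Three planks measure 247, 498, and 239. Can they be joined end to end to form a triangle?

The longest side is 498, but the other two sum to only 486.
486 < 498, so the triangle inequality fails.

No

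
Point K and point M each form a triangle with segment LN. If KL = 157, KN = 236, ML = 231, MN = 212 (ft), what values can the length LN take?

79 < LN < 393

From triangle KLN: |157 − 236| < LN < 157 + 236, i.e. 79 < LN < 393.
From triangle MLN: 19 < LN < 443.
Both must hold, so LN lies in the intersection.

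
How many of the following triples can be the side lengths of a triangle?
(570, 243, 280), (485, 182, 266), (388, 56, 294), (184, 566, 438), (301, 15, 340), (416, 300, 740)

(243,280,570): 243+280 ≤ 570 → not valid
(182,266,485): 182+266 ≤ 485 → not valid
(56,294,388): 56+294 ≤ 388 → not valid
(184,438,566): 184+438 > 566 → valid
(15,301,340): 15+301 ≤ 340 → not valid
(300,416,740): 300+416 ≤ 740 → not valid
1 of the 6 triples forms a triangle.

1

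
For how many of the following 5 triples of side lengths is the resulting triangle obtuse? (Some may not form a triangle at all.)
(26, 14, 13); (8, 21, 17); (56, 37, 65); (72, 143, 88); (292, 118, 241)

(26,14,13): 13²+14² = 365 < 676 = 26² → obtuse
(8,21,17): 8²+17² = 353 < 441 = 21² → obtuse
(56,37,65): 37²+56² = 4505 > 4225 = 65² → acute
(72,143,88): 72²+88² = 12928 < 20449 = 143² → obtuse
(292,118,241): 118²+241² = 72005 < 85264 = 292² → obtuse
4 of the 5 are obtuse.

4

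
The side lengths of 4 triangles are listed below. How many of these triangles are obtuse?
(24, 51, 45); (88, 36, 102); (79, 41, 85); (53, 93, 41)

2

(24,51,45): 24²+45² = 2601 = 51² → right
(88,36,102): 36²+88² = 9040 < 10404 = 102² → obtuse
(79,41,85): 41²+79² = 7922 > 7225 = 85² → acute
(53,93,41): 41²+53² = 4490 < 8649 = 93² → obtuse
2 of the 4 are obtuse.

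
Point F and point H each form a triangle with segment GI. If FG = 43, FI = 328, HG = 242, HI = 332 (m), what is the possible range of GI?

From triangle FGI: |43 − 328| < GI < 43 + 328, i.e. 285 < GI < 371.
From triangle HGI: 90 < GI < 574.
Both must hold, so GI lies in the intersection.

285 < GI < 371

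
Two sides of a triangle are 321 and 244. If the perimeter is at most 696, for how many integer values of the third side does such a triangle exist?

54

Triangle inequality: 77 < x < 565. Perimeter ≤ 696 gives x ≤ 696 − 321 − 244 = 131.
So 77 < x ≤ 131; integers 78 through 131: 54 values.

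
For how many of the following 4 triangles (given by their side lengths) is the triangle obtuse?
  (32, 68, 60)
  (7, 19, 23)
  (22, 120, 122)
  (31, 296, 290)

(32,68,60): 32²+60² = 4624 = 68² → right
(7,19,23): 7²+19² = 410 < 529 = 23² → obtuse
(22,120,122): 22²+120² = 14884 = 122² → right
(31,296,290): 31²+290² = 85061 < 87616 = 296² → obtuse
2 of the 4 are obtuse.

2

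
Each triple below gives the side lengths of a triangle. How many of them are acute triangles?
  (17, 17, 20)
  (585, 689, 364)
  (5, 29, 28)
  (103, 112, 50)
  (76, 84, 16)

(17,17,20): 17²+17² = 578 > 400 = 20² → acute
(585,689,364): 364²+585² = 474721 = 689² → right
(5,29,28): 5²+28² = 809 < 841 = 29² → obtuse
(103,112,50): 50²+103² = 13109 > 12544 = 112² → acute
(76,84,16): 16²+76² = 6032 < 7056 = 84² → obtuse
2 of the 5 are acute.

2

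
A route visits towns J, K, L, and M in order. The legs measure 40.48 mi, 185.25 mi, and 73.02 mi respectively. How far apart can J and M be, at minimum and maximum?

The maximum is all hops collinear in one direction: 40.48 + 185.25 + 73.02 = 298.75.
The longest hop is 185.25; the others sum to 113.50. Folding the others back against it leaves at least 185.25 − 113.50 = 71.75.

71.75 ≤ JM ≤ 298.75 mi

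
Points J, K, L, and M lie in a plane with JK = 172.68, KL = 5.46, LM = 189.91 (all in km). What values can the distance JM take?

The maximum is all hops collinear in one direction: 172.68 + 5.46 + 189.91 = 368.05.
The longest hop is 189.91; the others sum to 178.14. Folding the others back against it leaves at least 189.91 − 178.14 = 11.77.

11.77 ≤ JM ≤ 368.05 km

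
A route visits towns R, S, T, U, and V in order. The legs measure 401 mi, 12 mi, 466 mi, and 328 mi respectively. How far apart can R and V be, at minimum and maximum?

The maximum is all hops collinear in one direction: 401 + 12 + 466 + 328 = 1207.
The longest hop is 466; the others sum to 741. Since 466 ≤ 741, the path can fold back on itself completely, so the minimum distance is 0.

0 ≤ RV ≤ 1207 mi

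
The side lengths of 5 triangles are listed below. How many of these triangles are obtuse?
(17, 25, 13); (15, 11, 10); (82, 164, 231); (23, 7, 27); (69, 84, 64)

4

(17,25,13): 13²+17² = 458 < 625 = 25² → obtuse
(15,11,10): 10²+11² = 221 < 225 = 15² → obtuse
(82,164,231): 82²+164² = 33620 < 53361 = 231² → obtuse
(23,7,27): 7²+23² = 578 < 729 = 27² → obtuse
(69,84,64): 64²+69² = 8857 > 7056 = 84² → acute
4 of the 5 are obtuse.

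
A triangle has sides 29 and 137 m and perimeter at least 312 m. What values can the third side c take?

146 ≤ c < 166

Triangle inequality alone gives 108 < c < 166.
The perimeter condition gives c ≥ 312 − 29 − 137 = 146.
Intersecting the two: 146 ≤ c < 166.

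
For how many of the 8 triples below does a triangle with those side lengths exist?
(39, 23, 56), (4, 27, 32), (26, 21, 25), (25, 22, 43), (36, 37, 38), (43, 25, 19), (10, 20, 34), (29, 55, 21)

(23,39,56): 23+39 > 56 → valid
(4,27,32): 4+27 ≤ 32 → not valid
(21,25,26): 21+25 > 26 → valid
(22,25,43): 22+25 > 43 → valid
(36,37,38): 36+37 > 38 → valid
(19,25,43): 19+25 > 43 → valid
(10,20,34): 10+20 ≤ 34 → not valid
(21,29,55): 21+29 ≤ 55 → not valid
5 of the 8 triples form a triangle.

5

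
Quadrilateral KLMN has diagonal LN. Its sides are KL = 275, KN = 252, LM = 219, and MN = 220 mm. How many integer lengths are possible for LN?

From triangle KLN: 23 < LN < 527.
From triangle MLN: 1 < LN < 439.
Intersection: 23 < LN < 439, so integers 24 through 438: 415 values.

415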